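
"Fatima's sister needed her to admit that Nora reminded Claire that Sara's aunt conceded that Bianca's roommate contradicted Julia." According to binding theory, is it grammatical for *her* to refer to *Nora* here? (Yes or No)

No

*Nora* is an R-expression; Principle C requires it to be free (not bound by any c-commanding expression).
— her: subject of the clause headed by 'admit'; the pronoun c-commands the R-expression — coreference blocked (Principle C).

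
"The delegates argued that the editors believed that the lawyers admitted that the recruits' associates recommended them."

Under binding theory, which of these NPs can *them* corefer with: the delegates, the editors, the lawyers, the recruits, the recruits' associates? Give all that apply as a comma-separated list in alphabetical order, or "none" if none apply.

the delegates, the editors, the lawyers, the recruits

*them* is a pronoun; Principle B requires it to be free in its binding domain — the clause headed by 'recommended'.
— the delegates: subject of the matrix clause; c-commands the pronoun but lies outside its binding domain — allowed.
— the editors: subject of the clause headed by 'believed'; c-commands the pronoun but lies outside its binding domain — allowed.
— the lawyers: subject of the clause headed by 'admitted'; c-commands the pronoun but lies outside its binding domain — allowed.
— the recruits: possessor inside the subject DP of the clause headed by 'recommended'; does not c-command the pronoun — Principle B does not apply; allowed.
— the recruits' associates: subject of the clause headed by 'recommended'; c-commands the pronoun within its binding domain — blocked (Principle B).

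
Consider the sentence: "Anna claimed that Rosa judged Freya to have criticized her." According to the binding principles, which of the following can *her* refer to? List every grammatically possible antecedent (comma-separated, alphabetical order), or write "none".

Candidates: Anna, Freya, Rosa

Anna, Rosa

*her* is a pronoun; Principle B requires it to be free in its binding domain — the clause headed by 'criticized'.
— Anna: subject of the matrix clause; c-commands the pronoun but lies outside its binding domain — allowed.
— Freya: subject of the clause headed by 'criticized'; c-commands the pronoun within its binding domain — blocked (Principle B).
— Rosa: subject of the clause headed by 'judged'; c-commands the pronoun but lies outside its binding domain — allowed.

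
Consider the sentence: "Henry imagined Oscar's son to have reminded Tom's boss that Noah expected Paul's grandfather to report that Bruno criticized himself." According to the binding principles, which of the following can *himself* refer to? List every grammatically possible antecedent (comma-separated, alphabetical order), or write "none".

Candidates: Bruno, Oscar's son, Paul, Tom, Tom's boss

Bruno

*himself* is a reflexive; Principle A requires it to be bound within its binding domain — the clause headed by 'criticized'.
— Bruno: subject of the clause headed by 'criticized'; c-commands the reflexive within its binding domain — allowed (Principle A).
— Oscar's son: subject of the clause headed by 'reminded'; c-commands the reflexive but lies outside its binding domain — cannot bind it (Principle A).
— Paul: possessor inside the subject DP of the clause headed by 'report'; does not c-command the reflexive — cannot bind it (Principle A).
— Tom: possessor inside the object DP of the clause headed by 'reminded'; does not c-command the reflexive — cannot bind it (Principle A).
— Tom's boss: object of the clause headed by 'reminded'; c-commands the reflexive but lies outside its binding domain — cannot bind it (Principle A).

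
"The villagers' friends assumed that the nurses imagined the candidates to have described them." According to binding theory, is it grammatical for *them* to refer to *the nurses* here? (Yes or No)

*the nurses* is an R-expression; Principle C requires it to be free (not bound by any c-commanding expression).
— them: object of the clause headed by 'described'; the pronoun does not c-command the R-expression — coreference allowed.

Yes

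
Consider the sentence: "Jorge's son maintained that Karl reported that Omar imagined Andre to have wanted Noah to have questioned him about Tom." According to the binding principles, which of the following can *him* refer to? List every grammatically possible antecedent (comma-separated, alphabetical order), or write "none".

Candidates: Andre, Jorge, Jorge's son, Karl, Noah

*him* is a pronoun; Principle B requires it to be free in its binding domain — the clause headed by 'questioned'.
— Andre: subject of the clause headed by 'wanted'; c-commands the pronoun but lies outside its binding domain — allowed.
— Jorge: possessor inside the subject DP of the matrix clause; does not c-command the pronoun — Principle B does not apply; allowed.
— Jorge's son: subject of the matrix clause; c-commands the pronoun but lies outside its binding domain — allowed.
— Karl: subject of the clause headed by 'reported'; c-commands the pronoun but lies outside its binding domain — allowed.
— Noah: subject of the clause headed by 'questioned'; c-commands the pronoun within its binding domain — blocked (Principle B).

Andre, Jorge, Jorge's son, Karl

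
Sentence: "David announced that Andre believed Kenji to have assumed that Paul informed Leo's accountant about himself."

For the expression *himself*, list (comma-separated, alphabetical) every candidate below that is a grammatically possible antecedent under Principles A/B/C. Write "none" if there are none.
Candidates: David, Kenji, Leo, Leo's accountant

Leo's accountant

*himself* is a reflexive; Principle A requires it to be bound within its binding domain — the clause headed by 'informed'.
— David: subject of the matrix clause; c-commands the reflexive but lies outside its binding domain — cannot bind it (Principle A).
— Kenji: subject of the clause headed by 'assumed'; c-commands the reflexive but lies outside its binding domain — cannot bind it (Principle A).
— Leo: possessor inside the object DP of the clause headed by 'informed'; does not c-command the reflexive — cannot bind it (Principle A).
— Leo's accountant: object of the clause headed by 'informed'; c-commands the reflexive within its binding domain — allowed (Principle A).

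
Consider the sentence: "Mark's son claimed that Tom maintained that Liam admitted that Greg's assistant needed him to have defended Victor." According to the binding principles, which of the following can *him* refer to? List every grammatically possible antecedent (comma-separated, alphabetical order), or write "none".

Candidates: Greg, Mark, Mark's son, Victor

*him* is a pronoun; Principle B requires it to be free in its binding domain — the clause headed by 'needed'.
— Greg: possessor inside the subject DP of the clause headed by 'needed'; does not c-command the pronoun — Principle B does not apply; allowed.
— Mark: possessor inside the subject DP of the matrix clause; does not c-command the pronoun — Principle B does not apply; allowed.
— Mark's son: subject of the matrix clause; c-commands the pronoun but lies outside its binding domain — allowed.
— Victor: object of the clause headed by 'defended'; is c-commanded by the pronoun; coreference would bind this R-expression — blocked (Principle C).

Greg, Mark, Mark's son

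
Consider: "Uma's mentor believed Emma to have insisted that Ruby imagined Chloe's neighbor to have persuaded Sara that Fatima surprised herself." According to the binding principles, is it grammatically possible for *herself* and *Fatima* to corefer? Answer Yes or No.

*herself* is a reflexive; Principle A requires it to be bound within its binding domain — the clause headed by 'surprised'.
— Fatima: subject of the clause headed by 'surprised'; c-commands the reflexive within its binding domain — allowed (Principle A).

Yes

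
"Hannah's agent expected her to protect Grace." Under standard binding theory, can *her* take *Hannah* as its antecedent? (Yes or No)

Yes

*her* is a pronoun; Principle B requires it to be free in its binding domain — the matrix clause.
— Hannah: possessor inside the subject DP of the matrix clause; does not c-command the pronoun — Principle B does not apply; allowed.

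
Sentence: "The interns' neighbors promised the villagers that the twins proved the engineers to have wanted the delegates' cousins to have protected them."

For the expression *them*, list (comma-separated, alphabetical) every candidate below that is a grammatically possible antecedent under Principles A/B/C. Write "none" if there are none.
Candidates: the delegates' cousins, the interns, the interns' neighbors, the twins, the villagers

*them* is a pronoun; Principle B requires it to be free in its binding domain — the clause headed by 'protected'.
— the delegates' cousins: subject of the clause headed by 'protected'; c-commands the pronoun within its binding domain — blocked (Principle B).
— the interns: possessor inside the subject DP of the matrix clause; does not c-command the pronoun — Principle B does not apply; allowed.
— the interns' neighbors: subject of the matrix clause; c-commands the pronoun but lies outside its binding domain — allowed.
— the twins: subject of the clause headed by 'proved'; c-commands the pronoun but lies outside its binding domain — allowed.
— the villagers: object of the matrix clause; c-commands the pronoun but lies outside its binding domain — allowed.

the interns, the interns' neighbors, the twins, the villagers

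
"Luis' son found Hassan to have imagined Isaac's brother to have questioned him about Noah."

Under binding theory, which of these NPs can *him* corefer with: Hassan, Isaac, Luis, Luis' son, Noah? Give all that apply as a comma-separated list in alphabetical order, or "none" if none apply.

Hassan, Isaac, Luis, Luis' son

*him* is a pronoun; Principle B requires it to be free in its binding domain — the clause headed by 'questioned'.
— Hassan: subject of the clause headed by 'imagined'; c-commands the pronoun but lies outside its binding domain — allowed.
— Isaac: possessor inside the subject DP of the clause headed by 'questioned'; does not c-command the pronoun — Principle B does not apply; allowed.
— Luis: possessor inside the subject DP of the matrix clause; does not c-command the pronoun — Principle B does not apply; allowed.
— Luis' son: subject of the matrix clause; c-commands the pronoun but lies outside its binding domain — allowed.
— Noah: second object of the clause headed by 'questioned'; is c-commanded by the pronoun; coreference would bind this R-expression — blocked (Principle C).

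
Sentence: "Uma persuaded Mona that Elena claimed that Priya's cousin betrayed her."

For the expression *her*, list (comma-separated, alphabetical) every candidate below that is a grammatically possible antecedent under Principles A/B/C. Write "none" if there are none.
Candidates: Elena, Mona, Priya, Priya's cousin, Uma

Elena, Mona, Priya, Uma

*her* is a pronoun; Principle B requires it to be free in its binding domain — the clause headed by 'betrayed'.
— Elena: subject of the clause headed by 'claimed'; c-commands the pronoun but lies outside its binding domain — allowed.
— Mona: object of the matrix clause; c-commands the pronoun but lies outside its binding domain — allowed.
— Priya: possessor inside the subject DP of the clause headed by 'betrayed'; does not c-command the pronoun — Principle B does not apply; allowed.
— Priya's cousin: subject of the clause headed by 'betrayed'; c-commands the pronoun within its binding domain — blocked (Principle B).
— Uma: subject of the matrix clause; c-commands the pronoun but lies outside its binding domain — allowed.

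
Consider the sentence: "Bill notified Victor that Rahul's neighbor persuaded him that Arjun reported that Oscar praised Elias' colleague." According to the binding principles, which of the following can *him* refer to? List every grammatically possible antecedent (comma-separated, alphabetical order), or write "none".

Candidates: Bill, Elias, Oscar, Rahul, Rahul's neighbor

Bill, Rahul

*him* is a pronoun; Principle B requires it to be free in its binding domain — the clause headed by 'persuaded'.
— Bill: subject of the matrix clause; c-commands the pronoun but lies outside its binding domain — allowed.
— Elias: possessor inside the object DP of the clause headed by 'praised'; is c-commanded by the pronoun; coreference would bind this R-expression — blocked (Principle C).
— Oscar: subject of the clause headed by 'praised'; is c-commanded by the pronoun; coreference would bind this R-expression — blocked (Principle C).
— Rahul: possessor inside the subject DP of the clause headed by 'persuaded'; does not c-command the pronoun — Principle B does not apply; allowed.
— Rahul's neighbor: subject of the clause headed by 'persuaded'; c-commands the pronoun within its binding domain — blocked (Principle B).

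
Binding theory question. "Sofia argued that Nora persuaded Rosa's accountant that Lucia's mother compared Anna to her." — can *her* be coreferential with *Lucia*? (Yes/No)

Yes

*her* is a pronoun; Principle B requires it to be free in its binding domain — the clause headed by 'compared'.
— Lucia: possessor inside the subject DP of the clause headed by 'compared'; does not c-command the pronoun — Principle B does not apply; allowed.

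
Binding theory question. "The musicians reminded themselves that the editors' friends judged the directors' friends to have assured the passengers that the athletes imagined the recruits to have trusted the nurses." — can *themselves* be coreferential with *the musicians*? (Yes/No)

Yes

*themselves* is a reflexive; Principle A requires it to be bound within its binding domain — the matrix clause.
— the musicians: subject of the matrix clause; c-commands the reflexive within its binding domain — allowed (Principle A).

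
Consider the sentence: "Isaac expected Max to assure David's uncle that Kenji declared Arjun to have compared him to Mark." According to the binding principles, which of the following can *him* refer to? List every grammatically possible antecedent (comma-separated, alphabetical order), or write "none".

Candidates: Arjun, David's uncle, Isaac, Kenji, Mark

David's uncle, Isaac, Kenji

*him* is a pronoun; Principle B requires it to be free in its binding domain — the clause headed by 'compared'.
— Arjun: subject of the clause headed by 'compared'; c-commands the pronoun within its binding domain — blocked (Principle B).
— David's uncle: object of the clause headed by 'assure'; c-commands the pronoun but lies outside its binding domain — allowed.
— Isaac: subject of the matrix clause; c-commands the pronoun but lies outside its binding domain — allowed.
— Kenji: subject of the clause headed by 'declared'; c-commands the pronoun but lies outside its binding domain — allowed.
— Mark: second object of the clause headed by 'compared'; is c-commanded by the pronoun; coreference would bind this R-expression — blocked (Principle C).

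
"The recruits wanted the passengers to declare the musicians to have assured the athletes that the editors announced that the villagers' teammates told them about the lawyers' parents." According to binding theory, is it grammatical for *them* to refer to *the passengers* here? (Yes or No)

Yes

*the passengers* is an R-expression; Principle C requires it to be free (not bound by any c-commanding expression).
— them: object of the clause headed by 'told'; the pronoun does not c-command the R-expression — coreference allowed.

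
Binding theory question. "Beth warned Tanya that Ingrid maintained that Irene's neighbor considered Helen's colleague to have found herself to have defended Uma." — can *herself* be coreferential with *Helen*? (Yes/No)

No

*herself* is a reflexive; Principle A requires it to be bound within its binding domain — the clause headed by 'found'.
— Helen: possessor inside the subject DP of the clause headed by 'found'; does not c-command the reflexive — cannot bind it (Principle A).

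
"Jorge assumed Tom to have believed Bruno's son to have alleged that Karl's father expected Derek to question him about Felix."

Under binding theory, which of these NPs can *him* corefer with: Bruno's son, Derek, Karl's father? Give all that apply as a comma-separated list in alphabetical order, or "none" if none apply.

*him* is a pronoun; Principle B requires it to be free in its binding domain — the clause headed by 'question'.
— Bruno's son: subject of the clause headed by 'alleged'; c-commands the pronoun but lies outside its binding domain — allowed.
— Derek: subject of the clause headed by 'question'; c-commands the pronoun within its binding domain — blocked (Principle B).
— Karl's father: subject of the clause headed by 'expected'; c-commands the pronoun but lies outside its binding domain — allowed.

Bruno's son, Karl's father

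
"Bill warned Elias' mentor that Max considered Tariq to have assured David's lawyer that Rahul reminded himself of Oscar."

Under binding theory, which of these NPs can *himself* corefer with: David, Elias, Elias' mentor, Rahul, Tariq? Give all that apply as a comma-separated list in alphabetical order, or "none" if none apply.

Rahul

*himself* is a reflexive; Principle A requires it to be bound within its binding domain — the clause headed by 'reminded'.
— David: possessor inside the object DP of the clause headed by 'assured'; does not c-command the reflexive — cannot bind it (Principle A).
— Elias: possessor inside the object DP of the matrix clause; does not c-command the reflexive — cannot bind it (Principle A).
— Elias' mentor: object of the matrix clause; c-commands the reflexive but lies outside its binding domain — cannot bind it (Principle A).
— Rahul: subject of the clause headed by 'reminded'; c-commands the reflexive within its binding domain — allowed (Principle A).
— Tariq: subject of the clause headed by 'assured'; c-commands the reflexive but lies outside its binding domain — cannot bind it (Principle A).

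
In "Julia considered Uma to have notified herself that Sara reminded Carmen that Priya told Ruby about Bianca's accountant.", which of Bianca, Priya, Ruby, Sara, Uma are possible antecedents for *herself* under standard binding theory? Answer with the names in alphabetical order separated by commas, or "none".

*herself* is a reflexive; Principle A requires it to be bound within its binding domain — the clause headed by 'notified'.
— Bianca: possessor inside the second object DP of the clause headed by 'told'; does not c-command the reflexive — cannot bind it (Principle A).
— Priya: subject of the clause headed by 'told'; does not c-command the reflexive — cannot bind it (Principle A).
— Ruby: object of the clause headed by 'told'; does not c-command the reflexive — cannot bind it (Principle A).
— Sara: subject of the clause headed by 'reminded'; does not c-command the reflexive — cannot bind it (Principle A).
— Uma: subject of the clause headed by 'notified'; c-commands the reflexive within its binding domain — allowed (Principle A).

Uma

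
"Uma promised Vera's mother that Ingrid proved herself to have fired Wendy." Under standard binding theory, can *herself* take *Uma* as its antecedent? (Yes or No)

*herself* is a reflexive; Principle A requires it to be bound within its binding domain — the clause headed by 'proved'.
— Uma: subject of the matrix clause; c-commands the reflexive but lies outside its binding domain — cannot bind it (Principle A).

No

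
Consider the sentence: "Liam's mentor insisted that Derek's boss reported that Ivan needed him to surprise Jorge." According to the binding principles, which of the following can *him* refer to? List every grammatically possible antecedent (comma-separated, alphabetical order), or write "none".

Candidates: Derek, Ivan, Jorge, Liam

Derek, Liam

*him* is a pronoun; Principle B requires it to be free in its binding domain — the clause headed by 'needed'.
— Derek: possessor inside the subject DP of the clause headed by 'reported'; does not c-command the pronoun — Principle B does not apply; allowed.
— Ivan: subject of the clause headed by 'needed'; c-commands the pronoun within its binding domain — blocked (Principle B).
— Jorge: object of the clause headed by 'surprise'; is c-commanded by the pronoun; coreference would bind this R-expression — blocked (Principle C).
— Liam: possessor inside the subject DP of the matrix clause; does not c-command the pronoun — Principle B does not apply; allowed.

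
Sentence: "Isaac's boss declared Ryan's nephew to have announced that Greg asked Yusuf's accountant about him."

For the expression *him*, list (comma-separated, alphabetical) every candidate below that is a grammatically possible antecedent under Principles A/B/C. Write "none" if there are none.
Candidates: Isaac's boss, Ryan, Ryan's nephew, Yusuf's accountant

Isaac's boss, Ryan, Ryan's nephew

*him* is a pronoun; Principle B requires it to be free in its binding domain — the clause headed by 'asked'.
— Isaac's boss: subject of the matrix clause; c-commands the pronoun but lies outside its binding domain — allowed.
— Ryan: possessor inside the subject DP of the clause headed by 'announced'; does not c-command the pronoun — Principle B does not apply; allowed.
— Ryan's nephew: subject of the clause headed by 'announced'; c-commands the pronoun but lies outside its binding domain — allowed.
— Yusuf's accountant: object of the clause headed by 'asked'; c-commands the pronoun within its binding domain — blocked (Principle B).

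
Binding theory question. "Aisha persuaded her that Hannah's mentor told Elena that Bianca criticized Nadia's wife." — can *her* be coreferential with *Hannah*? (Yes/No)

No

*her* is a pronoun; Principle B requires it to be free in its binding domain — the matrix clause.
— Hannah: possessor inside the subject DP of the clause headed by 'told'; is c-commanded by the pronoun; coreference would bind this R-expression — blocked (Principle C).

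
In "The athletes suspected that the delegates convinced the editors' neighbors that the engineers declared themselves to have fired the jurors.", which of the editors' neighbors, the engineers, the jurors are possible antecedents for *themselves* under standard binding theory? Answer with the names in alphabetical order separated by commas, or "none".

the engineers

*themselves* is a reflexive; Principle A requires it to be bound within its binding domain — the clause headed by 'declared'.
— the editors' neighbors: object of the clause headed by 'convinced'; c-commands the reflexive but lies outside its binding domain — cannot bind it (Principle A).
— the engineers: subject of the clause headed by 'declared'; c-commands the reflexive within its binding domain — allowed (Principle A).
— the jurors: object of the clause headed by 'fired'; does not c-command the reflexive — cannot bind it (Principle A).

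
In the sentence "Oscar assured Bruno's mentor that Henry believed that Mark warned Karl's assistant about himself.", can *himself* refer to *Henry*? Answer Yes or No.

*himself* is a reflexive; Principle A requires it to be bound within its binding domain — the clause headed by 'warned'.
— Henry: subject of the clause headed by 'believed'; c-commands the reflexive but lies outside its binding domain — cannot bind it (Principle A).

No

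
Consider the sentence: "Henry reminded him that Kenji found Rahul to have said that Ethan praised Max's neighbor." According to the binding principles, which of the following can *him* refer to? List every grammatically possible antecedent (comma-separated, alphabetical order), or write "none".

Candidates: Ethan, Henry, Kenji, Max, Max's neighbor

none

*him* is a pronoun; Principle B requires it to be free in its binding domain — the matrix clause.
— Ethan: subject of the clause headed by 'praised'; is c-commanded by the pronoun; coreference would bind this R-expression — blocked (Principle C).
— Henry: subject of the matrix clause; c-commands the pronoun within its binding domain — blocked (Principle B).
— Kenji: subject of the clause headed by 'found'; is c-commanded by the pronoun; coreference would bind this R-expression — blocked (Principle C).
— Max: possessor inside the object DP of the clause headed by 'praised'; is c-commanded by the pronoun; coreference would bind this R-expression — blocked (Principle C).
— Max's neighbor: object of the clause headed by 'praised'; is c-commanded by the pronoun; coreference would bind this R-expression — blocked (Principle C).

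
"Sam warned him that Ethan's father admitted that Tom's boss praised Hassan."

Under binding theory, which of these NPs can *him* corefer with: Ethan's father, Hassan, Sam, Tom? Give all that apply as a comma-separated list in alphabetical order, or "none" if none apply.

none

*him* is a pronoun; Principle B requires it to be free in its binding domain — the matrix clause.
— Ethan's father: subject of the clause headed by 'admitted'; is c-commanded by the pronoun; coreference would bind this R-expression — blocked (Principle C).
— Hassan: object of the clause headed by 'praised'; is c-commanded by the pronoun; coreference would bind this R-expression — blocked (Principle C).
— Sam: subject of the matrix clause; c-commands the pronoun within its binding domain — blocked (Principle B).
— Tom: possessor inside the subject DP of the clause headed by 'praised'; is c-commanded by the pronoun; coreference would bind this R-expression — blocked (Principle C).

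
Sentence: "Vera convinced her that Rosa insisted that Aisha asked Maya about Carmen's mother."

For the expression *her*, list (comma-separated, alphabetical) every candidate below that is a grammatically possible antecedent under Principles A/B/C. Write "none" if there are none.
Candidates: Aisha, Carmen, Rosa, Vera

none

*her* is a pronoun; Principle B requires it to be free in its binding domain — the matrix clause.
— Aisha: subject of the clause headed by 'asked'; is c-commanded by the pronoun; coreference would bind this R-expression — blocked (Principle C).
— Carmen: possessor inside the second object DP of the clause headed by 'asked'; is c-commanded by the pronoun; coreference would bind this R-expression — blocked (Principle C).
— Rosa: subject of the clause headed by 'insisted'; is c-commanded by the pronoun; coreference would bind this R-expression — blocked (Principle C).
— Vera: subject of the matrix clause; c-commands the pronoun within its binding domain — blocked (Principle B).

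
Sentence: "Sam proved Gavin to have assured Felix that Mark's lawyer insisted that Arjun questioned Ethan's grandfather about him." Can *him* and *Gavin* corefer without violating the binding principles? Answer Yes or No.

Yes

*Gavin* is an R-expression; Principle C requires it to be free (not bound by any c-commanding expression).
— him: second object of the clause headed by 'questioned'; the pronoun does not c-command the R-expression — coreference allowed.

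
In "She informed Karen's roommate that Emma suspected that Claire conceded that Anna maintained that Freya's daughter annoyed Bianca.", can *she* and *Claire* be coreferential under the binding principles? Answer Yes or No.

*Claire* is an R-expression; Principle C requires it to be free (not bound by any c-commanding expression).
— she: subject of the matrix clause; the pronoun c-commands the R-expression — coreference blocked (Principle C).

No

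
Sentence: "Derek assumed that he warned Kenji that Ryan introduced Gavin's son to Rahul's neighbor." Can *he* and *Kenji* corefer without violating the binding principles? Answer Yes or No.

No

*Kenji* is an R-expression; Principle C requires it to be free (not bound by any c-commanding expression).
— he: subject of the clause headed by 'warned'; the pronoun c-commands the R-expression — coreference blocked (Principle C).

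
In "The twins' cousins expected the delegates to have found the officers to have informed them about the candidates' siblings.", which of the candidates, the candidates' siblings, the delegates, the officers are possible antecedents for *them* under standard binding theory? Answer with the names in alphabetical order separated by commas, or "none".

*them* is a pronoun; Principle B requires it to be free in its binding domain — the clause headed by 'informed'.
— the candidates: possessor inside the second object DP of the clause headed by 'informed'; is c-commanded by the pronoun; coreference would bind this R-expression — blocked (Principle C).
— the candidates' siblings: second object of the clause headed by 'informed'; is c-commanded by the pronoun; coreference would bind this R-expression — blocked (Principle C).
— the delegates: subject of the clause headed by 'found'; c-commands the pronoun but lies outside its binding domain — allowed.
— the officers: subject of the clause headed by 'informed'; c-commands the pronoun within its binding domain — blocked (Principle B).

the delegates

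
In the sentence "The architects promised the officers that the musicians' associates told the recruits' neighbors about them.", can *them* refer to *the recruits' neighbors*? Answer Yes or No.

No

*them* is a pronoun; Principle B requires it to be free in its binding domain — the clause headed by 'told'.
— the recruits' neighbors: object of the clause headed by 'told'; c-commands the pronoun within its binding domain — blocked (Principle B).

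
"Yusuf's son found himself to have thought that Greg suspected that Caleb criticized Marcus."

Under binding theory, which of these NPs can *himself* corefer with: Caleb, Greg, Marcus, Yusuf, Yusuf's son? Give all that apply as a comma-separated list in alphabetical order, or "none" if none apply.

Yusuf's son

*himself* is a reflexive; Principle A requires it to be bound within its binding domain — the matrix clause.
— Caleb: subject of the clause headed by 'criticized'; does not c-command the reflexive — cannot bind it (Principle A).
— Greg: subject of the clause headed by 'suspected'; does not c-command the reflexive — cannot bind it (Principle A).
— Marcus: object of the clause headed by 'criticized'; does not c-command the reflexive — cannot bind it (Principle A).
— Yusuf: possessor inside the subject DP of the matrix clause; does not c-command the reflexive — cannot bind it (Principle A).
— Yusuf's son: subject of the matrix clause; c-commands the reflexive within its binding domain — allowed (Principle A).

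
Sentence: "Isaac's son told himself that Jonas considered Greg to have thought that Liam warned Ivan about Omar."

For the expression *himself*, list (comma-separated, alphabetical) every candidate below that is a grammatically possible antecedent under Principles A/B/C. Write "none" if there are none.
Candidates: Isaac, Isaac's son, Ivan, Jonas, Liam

Isaac's son

*himself* is a reflexive; Principle A requires it to be bound within its binding domain — the matrix clause.
— Isaac: possessor inside the subject DP of the matrix clause; does not c-command the reflexive — cannot bind it (Principle A).
— Isaac's son: subject of the matrix clause; c-commands the reflexive within its binding domain — allowed (Principle A).
— Ivan: object of the clause headed by 'warned'; does not c-command the reflexive — cannot bind it (Principle A).
— Jonas: subject of the clause headed by 'considered'; does not c-command the reflexive — cannot bind it (Principle A).
— Liam: subject of the clause headed by 'warned'; does not c-command the reflexive — cannot bind it (Principle A).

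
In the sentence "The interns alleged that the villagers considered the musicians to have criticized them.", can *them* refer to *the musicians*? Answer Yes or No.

No

*them* is a pronoun; Principle B requires it to be free in its binding domain — the clause headed by 'criticized'.
— the musicians: subject of the clause headed by 'criticized'; c-commands the pronoun within its binding domain — blocked (Principle B).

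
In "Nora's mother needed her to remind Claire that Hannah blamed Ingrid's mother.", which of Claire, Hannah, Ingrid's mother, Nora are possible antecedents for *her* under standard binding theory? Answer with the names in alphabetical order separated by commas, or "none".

*her* is a pronoun; Principle B requires it to be free in its binding domain — the matrix clause.
— Claire: object of the clause headed by 'remind'; is c-commanded by the pronoun; coreference would bind this R-expression — blocked (Principle C).
— Hannah: subject of the clause headed by 'blamed'; is c-commanded by the pronoun; coreference would bind this R-expression — blocked (Principle C).
— Ingrid's mother: object of the clause headed by 'blamed'; is c-commanded by the pronoun; coreference would bind this R-expression — blocked (Principle C).
— Nora: possessor inside the subject DP of the matrix clause; does not c-command the pronoun — Principle B does not apply; allowed.

Nora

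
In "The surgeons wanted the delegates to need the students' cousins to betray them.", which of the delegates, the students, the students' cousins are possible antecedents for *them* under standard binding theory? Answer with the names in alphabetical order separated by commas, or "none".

*them* is a pronoun; Principle B requires it to be free in its binding domain — the clause headed by 'betray'.
— the delegates: subject of the clause headed by 'need'; c-commands the pronoun but lies outside its binding domain — allowed.
— the students: possessor inside the subject DP of the clause headed by 'betray'; does not c-command the pronoun — Principle B does not apply; allowed.
— the students' cousins: subject of the clause headed by 'betray'; c-commands the pronoun within its binding domain — blocked (Principle B).

the delegates, the students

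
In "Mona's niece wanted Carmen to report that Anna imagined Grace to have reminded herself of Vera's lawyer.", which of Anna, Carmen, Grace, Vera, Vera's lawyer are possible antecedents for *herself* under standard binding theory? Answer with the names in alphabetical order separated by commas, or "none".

Grace

*herself* is a reflexive; Principle A requires it to be bound within its binding domain — the clause headed by 'reminded'.
— Anna: subject of the clause headed by 'imagined'; c-commands the reflexive but lies outside its binding domain — cannot bind it (Principle A).
— Carmen: subject of the clause headed by 'report'; c-commands the reflexive but lies outside its binding domain — cannot bind it (Principle A).
— Grace: subject of the clause headed by 'reminded'; c-commands the reflexive within its binding domain — allowed (Principle A).
— Vera: possessor inside the second object DP of the clause headed by 'reminded'; does not c-command the reflexive — cannot bind it (Principle A).
— Vera's lawyer: second object of the clause headed by 'reminded'; does not c-command the reflexive — cannot bind it (Principle A).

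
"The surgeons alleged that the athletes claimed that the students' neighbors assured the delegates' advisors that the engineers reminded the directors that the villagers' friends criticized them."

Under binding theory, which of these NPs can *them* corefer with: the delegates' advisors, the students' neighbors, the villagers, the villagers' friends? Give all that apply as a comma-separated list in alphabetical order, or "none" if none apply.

*them* is a pronoun; Principle B requires it to be free in its binding domain — the clause headed by 'criticized'.
— the delegates' advisors: object of the clause headed by 'assured'; c-commands the pronoun but lies outside its binding domain — allowed.
— the students' neighbors: subject of the clause headed by 'assured'; c-commands the pronoun but lies outside its binding domain — allowed.
— the villagers: possessor inside the subject DP of the clause headed by 'criticized'; does not c-command the pronoun — Principle B does not apply; allowed.
— the villagers' friends: subject of the clause headed by 'criticized'; c-commands the pronoun within its binding domain — blocked (Principle B).

the delegates' advisors, the students' neighbors, the villagers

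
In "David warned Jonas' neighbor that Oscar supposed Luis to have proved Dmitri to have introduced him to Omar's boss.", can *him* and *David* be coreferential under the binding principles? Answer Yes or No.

Yes

*David* is an R-expression; Principle C requires it to be free (not bound by any c-commanding expression).
— him: object of the clause headed by 'introduced'; the pronoun does not c-command the R-expression — coreference allowed.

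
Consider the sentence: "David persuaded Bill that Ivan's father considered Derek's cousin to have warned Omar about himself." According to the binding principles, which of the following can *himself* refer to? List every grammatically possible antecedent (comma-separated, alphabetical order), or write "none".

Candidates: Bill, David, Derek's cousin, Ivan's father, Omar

*himself* is a reflexive; Principle A requires it to be bound within its binding domain — the clause headed by 'warned'.
— Bill: object of the matrix clause; c-commands the reflexive but lies outside its binding domain — cannot bind it (Principle A).
— David: subject of the matrix clause; c-commands the reflexive but lies outside its binding domain — cannot bind it (Principle A).
— Derek's cousin: subject of the clause headed by 'warned'; c-commands the reflexive within its binding domain — allowed (Principle A).
— Ivan's father: subject of the clause headed by 'considered'; c-commands the reflexive but lies outside its binding domain — cannot bind it (Principle A).
— Omar: object of the clause headed by 'warned'; c-commands the reflexive within its binding domain — allowed (Principle A).

Derek's cousin, Omar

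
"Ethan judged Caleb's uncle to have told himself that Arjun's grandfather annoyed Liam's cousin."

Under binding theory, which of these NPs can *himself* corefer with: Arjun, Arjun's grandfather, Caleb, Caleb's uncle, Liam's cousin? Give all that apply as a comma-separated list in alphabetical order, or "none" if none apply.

Caleb's uncle

*himself* is a reflexive; Principle A requires it to be bound within its binding domain — the clause headed by 'told'.
— Arjun: possessor inside the subject DP of the clause headed by 'annoyed'; does not c-command the reflexive — cannot bind it (Principle A).
— Arjun's grandfather: subject of the clause headed by 'annoyed'; does not c-command the reflexive — cannot bind it (Principle A).
— Caleb: possessor inside the subject DP of the clause headed by 'told'; does not c-command the reflexive — cannot bind it (Principle A).
— Caleb's uncle: subject of the clause headed by 'told'; c-commands the reflexive within its binding domain — allowed (Principle A).
— Liam's cousin: object of the clause headed by 'annoyed'; does not c-command the reflexive — cannot bind it (Principle A).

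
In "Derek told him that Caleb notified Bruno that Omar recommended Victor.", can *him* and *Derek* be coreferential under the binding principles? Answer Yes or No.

*Derek* is an R-expression; Principle C requires it to be free (not bound by any c-commanding expression).
— him: object of the matrix clause; the R-expression locally c-commands the pronoun — coreference blocked (Principle B on the pronoun).

No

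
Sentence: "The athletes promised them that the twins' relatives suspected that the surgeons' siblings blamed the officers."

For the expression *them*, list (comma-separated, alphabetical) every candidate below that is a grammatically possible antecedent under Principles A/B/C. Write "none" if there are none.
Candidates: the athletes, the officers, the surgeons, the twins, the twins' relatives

none

*them* is a pronoun; Principle B requires it to be free in its binding domain — the matrix clause.
— the athletes: subject of the matrix clause; c-commands the pronoun within its binding domain — blocked (Principle B).
— the officers: object of the clause headed by 'blamed'; is c-commanded by the pronoun; coreference would bind this R-expression — blocked (Principle C).
— the surgeons: possessor inside the subject DP of the clause headed by 'blamed'; is c-commanded by the pronoun; coreference would bind this R-expression — blocked (Principle C).
— the twins: possessor inside the subject DP of the clause headed by 'suspected'; is c-commanded by the pronoun; coreference would bind this R-expression — blocked (Principle C).
— the twins' relatives: subject of the clause headed by 'suspected'; is c-commanded by the pronoun; coreference would bind this R-expression — blocked (Principle C).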